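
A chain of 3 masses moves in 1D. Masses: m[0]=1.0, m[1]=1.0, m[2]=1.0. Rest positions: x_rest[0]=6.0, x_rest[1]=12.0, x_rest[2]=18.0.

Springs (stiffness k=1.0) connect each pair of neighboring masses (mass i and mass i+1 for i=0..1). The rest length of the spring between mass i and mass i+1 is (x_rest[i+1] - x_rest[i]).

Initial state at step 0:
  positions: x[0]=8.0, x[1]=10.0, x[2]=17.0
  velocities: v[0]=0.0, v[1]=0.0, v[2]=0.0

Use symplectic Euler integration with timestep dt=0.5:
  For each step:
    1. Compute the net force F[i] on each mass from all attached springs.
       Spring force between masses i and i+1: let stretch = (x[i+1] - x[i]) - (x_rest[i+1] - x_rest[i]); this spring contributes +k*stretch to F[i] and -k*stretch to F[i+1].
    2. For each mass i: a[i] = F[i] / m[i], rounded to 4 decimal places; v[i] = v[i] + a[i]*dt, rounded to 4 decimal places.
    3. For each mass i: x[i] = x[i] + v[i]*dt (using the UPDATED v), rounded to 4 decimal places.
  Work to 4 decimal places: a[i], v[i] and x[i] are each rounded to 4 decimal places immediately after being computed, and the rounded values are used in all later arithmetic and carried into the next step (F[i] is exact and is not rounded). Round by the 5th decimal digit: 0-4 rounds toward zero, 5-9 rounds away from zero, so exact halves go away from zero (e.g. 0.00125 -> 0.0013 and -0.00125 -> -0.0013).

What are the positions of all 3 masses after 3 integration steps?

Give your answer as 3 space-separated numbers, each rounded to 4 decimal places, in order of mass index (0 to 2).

Step 0: x=[8.0000 10.0000 17.0000] v=[0.0000 0.0000 0.0000]
Step 1: x=[7.0000 11.2500 16.7500] v=[-2.0000 2.5000 -0.5000]
Step 2: x=[5.5625 12.8125 16.6250] v=[-2.8750 3.1250 -0.2500]
Step 3: x=[4.4375 13.5157 17.0469] v=[-2.2500 1.4063 0.8438]

Answer: 4.4375 13.5157 17.0469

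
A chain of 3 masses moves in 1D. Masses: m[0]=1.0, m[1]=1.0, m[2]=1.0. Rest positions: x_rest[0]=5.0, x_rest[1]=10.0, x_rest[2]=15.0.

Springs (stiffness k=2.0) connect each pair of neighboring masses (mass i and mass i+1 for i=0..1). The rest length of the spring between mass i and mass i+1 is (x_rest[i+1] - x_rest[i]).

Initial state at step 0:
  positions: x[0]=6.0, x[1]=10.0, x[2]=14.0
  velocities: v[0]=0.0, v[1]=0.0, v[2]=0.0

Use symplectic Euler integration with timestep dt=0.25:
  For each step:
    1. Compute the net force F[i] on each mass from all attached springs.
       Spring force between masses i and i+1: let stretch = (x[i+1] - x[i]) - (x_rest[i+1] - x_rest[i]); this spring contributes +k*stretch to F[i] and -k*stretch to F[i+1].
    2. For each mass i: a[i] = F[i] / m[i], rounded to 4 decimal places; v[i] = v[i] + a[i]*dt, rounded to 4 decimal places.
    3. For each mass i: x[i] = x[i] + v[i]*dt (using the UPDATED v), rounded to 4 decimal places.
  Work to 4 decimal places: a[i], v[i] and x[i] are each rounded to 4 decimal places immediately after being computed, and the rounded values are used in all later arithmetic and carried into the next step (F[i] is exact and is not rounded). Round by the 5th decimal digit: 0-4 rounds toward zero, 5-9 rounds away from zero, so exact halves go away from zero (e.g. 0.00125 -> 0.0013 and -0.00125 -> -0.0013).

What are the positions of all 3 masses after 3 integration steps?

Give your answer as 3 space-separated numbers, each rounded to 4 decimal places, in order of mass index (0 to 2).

Answer: 5.3262 10.0000 14.6739

Derivation:
Step 0: x=[6.0000 10.0000 14.0000] v=[0.0000 0.0000 0.0000]
Step 1: x=[5.8750 10.0000 14.1250] v=[-0.5000 0.0000 0.5000]
Step 2: x=[5.6406 10.0000 14.3594] v=[-0.9375 0.0000 0.9375]
Step 3: x=[5.3262 10.0000 14.6739] v=[-1.2578 0.0000 1.2578]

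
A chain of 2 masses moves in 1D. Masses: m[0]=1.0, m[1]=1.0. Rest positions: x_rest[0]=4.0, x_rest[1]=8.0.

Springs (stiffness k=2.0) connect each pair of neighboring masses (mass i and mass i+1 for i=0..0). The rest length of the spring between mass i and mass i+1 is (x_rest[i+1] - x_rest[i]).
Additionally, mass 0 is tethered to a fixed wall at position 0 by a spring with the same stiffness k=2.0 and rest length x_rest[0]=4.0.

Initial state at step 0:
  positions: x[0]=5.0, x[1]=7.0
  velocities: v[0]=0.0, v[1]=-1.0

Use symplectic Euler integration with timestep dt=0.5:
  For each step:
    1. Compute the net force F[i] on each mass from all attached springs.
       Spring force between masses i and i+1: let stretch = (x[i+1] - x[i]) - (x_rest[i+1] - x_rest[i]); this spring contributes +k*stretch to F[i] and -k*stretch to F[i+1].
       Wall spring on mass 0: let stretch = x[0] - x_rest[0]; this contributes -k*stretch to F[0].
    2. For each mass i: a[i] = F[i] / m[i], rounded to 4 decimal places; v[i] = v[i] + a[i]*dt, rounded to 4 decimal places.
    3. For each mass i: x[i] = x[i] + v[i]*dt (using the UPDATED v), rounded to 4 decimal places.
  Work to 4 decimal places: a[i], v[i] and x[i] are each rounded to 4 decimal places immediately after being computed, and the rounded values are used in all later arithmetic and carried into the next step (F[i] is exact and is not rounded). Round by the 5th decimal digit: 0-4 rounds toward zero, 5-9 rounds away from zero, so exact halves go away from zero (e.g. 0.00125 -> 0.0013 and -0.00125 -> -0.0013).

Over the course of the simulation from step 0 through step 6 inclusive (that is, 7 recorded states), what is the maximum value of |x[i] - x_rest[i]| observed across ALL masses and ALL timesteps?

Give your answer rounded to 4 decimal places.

Step 0: x=[5.0000 7.0000] v=[0.0000 -1.0000]
Step 1: x=[3.5000 7.5000] v=[-3.0000 1.0000]
Step 2: x=[2.2500 8.0000] v=[-2.5000 1.0000]
Step 3: x=[2.7500 7.6250] v=[1.0000 -0.7500]
Step 4: x=[4.3125 6.8125] v=[3.1250 -1.6250]
Step 5: x=[4.9688 6.7500] v=[1.3125 -0.1250]
Step 6: x=[4.0313 7.7969] v=[-1.8751 2.0938]
Max displacement = 1.7500

Answer: 1.7500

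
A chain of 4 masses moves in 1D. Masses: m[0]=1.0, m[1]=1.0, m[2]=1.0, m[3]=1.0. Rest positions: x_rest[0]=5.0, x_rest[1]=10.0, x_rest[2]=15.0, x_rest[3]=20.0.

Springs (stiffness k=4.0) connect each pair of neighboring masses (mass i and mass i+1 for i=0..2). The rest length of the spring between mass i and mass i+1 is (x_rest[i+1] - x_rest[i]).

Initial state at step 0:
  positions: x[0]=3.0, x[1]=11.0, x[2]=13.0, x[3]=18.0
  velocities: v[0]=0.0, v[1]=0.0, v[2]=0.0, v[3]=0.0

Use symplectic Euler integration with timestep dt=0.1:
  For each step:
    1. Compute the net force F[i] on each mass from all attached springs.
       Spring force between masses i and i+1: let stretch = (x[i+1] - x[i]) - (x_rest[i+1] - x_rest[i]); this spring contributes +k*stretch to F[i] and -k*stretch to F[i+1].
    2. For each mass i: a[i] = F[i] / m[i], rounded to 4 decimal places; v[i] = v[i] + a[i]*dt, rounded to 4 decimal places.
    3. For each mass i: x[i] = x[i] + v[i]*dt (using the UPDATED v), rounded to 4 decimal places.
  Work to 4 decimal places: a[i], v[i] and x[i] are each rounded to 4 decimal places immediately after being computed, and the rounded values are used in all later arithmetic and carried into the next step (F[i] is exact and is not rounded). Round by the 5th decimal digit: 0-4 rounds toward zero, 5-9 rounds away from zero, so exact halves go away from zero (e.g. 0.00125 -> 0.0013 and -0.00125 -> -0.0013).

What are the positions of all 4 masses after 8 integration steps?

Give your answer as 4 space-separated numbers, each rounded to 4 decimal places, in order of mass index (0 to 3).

Answer: 4.9955 6.9410 14.4292 18.6344

Derivation:
Step 0: x=[3.0000 11.0000 13.0000 18.0000] v=[0.0000 0.0000 0.0000 0.0000]
Step 1: x=[3.1200 10.7600 13.1200 18.0000] v=[1.2000 -2.4000 1.2000 0.0000]
Step 2: x=[3.3456 10.3088 13.3408 18.0048] v=[2.2560 -4.5120 2.2080 0.0480]
Step 3: x=[3.6497 9.7004 13.6269 18.0230] v=[3.0413 -6.0845 2.8608 0.1824]
Step 4: x=[3.9959 9.0070 13.9318 18.0654] v=[3.4616 -6.9342 3.0486 0.4240]
Step 5: x=[4.3425 8.3101 14.2050 18.1425] v=[3.4660 -6.9687 2.7321 0.7706]
Step 6: x=[4.6478 7.6903 14.3999 18.2621] v=[3.0530 -6.1978 1.9491 1.1956]
Step 7: x=[4.8748 7.2172 14.4809 18.4272] v=[2.2700 -4.7310 0.8101 1.6507]
Step 8: x=[4.9955 6.9410 14.4292 18.6344] v=[1.2070 -2.7625 -0.5169 2.0722]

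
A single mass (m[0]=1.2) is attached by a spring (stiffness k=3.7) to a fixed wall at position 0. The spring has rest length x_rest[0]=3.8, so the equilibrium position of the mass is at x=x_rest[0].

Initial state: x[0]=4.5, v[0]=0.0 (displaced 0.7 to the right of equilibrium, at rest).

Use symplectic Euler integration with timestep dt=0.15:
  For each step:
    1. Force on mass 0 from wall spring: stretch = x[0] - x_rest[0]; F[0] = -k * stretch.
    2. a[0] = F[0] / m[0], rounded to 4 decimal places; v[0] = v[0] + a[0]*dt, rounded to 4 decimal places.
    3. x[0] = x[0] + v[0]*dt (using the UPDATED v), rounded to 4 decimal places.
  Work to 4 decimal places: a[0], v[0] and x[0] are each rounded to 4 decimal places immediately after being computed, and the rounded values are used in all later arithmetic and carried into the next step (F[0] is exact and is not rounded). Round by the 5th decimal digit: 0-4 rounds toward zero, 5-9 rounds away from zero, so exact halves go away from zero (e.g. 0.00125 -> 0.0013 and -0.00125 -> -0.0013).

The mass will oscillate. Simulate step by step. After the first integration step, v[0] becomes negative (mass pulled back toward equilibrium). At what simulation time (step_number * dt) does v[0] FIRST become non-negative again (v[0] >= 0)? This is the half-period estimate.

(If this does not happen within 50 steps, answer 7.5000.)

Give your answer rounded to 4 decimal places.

Answer: 1.8000

Derivation:
Step 0: x=[4.5000] v=[0.0000]
Step 1: x=[4.4514] v=[-0.3237]
Step 2: x=[4.3577] v=[-0.6250]
Step 3: x=[4.2253] v=[-0.8829]
Step 4: x=[4.0634] v=[-1.0796]
Step 5: x=[3.8832] v=[-1.2014]
Step 6: x=[3.6972] v=[-1.2399]
Step 7: x=[3.5183] v=[-1.1924]
Step 8: x=[3.3590] v=[-1.0621]
Step 9: x=[3.2303] v=[-0.8581]
Step 10: x=[3.1411] v=[-0.5946]
Step 11: x=[3.0976] v=[-0.2899]
Step 12: x=[3.1029] v=[0.0350]
First v>=0 after going negative at step 12, time=1.8000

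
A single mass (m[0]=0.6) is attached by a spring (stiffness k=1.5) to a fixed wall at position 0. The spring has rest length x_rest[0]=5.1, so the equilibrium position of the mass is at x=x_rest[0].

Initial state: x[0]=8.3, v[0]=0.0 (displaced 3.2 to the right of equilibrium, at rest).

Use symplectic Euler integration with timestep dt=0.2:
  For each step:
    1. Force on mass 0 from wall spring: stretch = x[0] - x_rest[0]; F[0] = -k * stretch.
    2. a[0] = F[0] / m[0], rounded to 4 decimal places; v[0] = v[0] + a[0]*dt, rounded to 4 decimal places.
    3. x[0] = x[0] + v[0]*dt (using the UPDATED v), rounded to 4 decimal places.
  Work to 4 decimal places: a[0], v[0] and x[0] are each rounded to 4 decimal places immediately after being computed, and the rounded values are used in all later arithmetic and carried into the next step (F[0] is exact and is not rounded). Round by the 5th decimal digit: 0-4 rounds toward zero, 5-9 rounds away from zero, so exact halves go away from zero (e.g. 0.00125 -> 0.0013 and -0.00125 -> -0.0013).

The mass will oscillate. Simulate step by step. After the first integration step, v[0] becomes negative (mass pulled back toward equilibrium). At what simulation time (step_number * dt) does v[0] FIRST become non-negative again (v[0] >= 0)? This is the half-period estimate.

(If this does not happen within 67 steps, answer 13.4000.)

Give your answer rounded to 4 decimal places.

Step 0: x=[8.3000] v=[0.0000]
Step 1: x=[7.9800] v=[-1.6000]
Step 2: x=[7.3720] v=[-3.0400]
Step 3: x=[6.5368] v=[-4.1760]
Step 4: x=[5.5579] v=[-4.8944]
Step 5: x=[4.5332] v=[-5.1234]
Step 6: x=[3.5652] v=[-4.8400]
Step 7: x=[2.7507] v=[-4.0726]
Step 8: x=[2.1711] v=[-2.8979]
Step 9: x=[1.8844] v=[-1.4334]
Step 10: x=[1.9193] v=[0.1744]
First v>=0 after going negative at step 10, time=2.0000

Answer: 2.0000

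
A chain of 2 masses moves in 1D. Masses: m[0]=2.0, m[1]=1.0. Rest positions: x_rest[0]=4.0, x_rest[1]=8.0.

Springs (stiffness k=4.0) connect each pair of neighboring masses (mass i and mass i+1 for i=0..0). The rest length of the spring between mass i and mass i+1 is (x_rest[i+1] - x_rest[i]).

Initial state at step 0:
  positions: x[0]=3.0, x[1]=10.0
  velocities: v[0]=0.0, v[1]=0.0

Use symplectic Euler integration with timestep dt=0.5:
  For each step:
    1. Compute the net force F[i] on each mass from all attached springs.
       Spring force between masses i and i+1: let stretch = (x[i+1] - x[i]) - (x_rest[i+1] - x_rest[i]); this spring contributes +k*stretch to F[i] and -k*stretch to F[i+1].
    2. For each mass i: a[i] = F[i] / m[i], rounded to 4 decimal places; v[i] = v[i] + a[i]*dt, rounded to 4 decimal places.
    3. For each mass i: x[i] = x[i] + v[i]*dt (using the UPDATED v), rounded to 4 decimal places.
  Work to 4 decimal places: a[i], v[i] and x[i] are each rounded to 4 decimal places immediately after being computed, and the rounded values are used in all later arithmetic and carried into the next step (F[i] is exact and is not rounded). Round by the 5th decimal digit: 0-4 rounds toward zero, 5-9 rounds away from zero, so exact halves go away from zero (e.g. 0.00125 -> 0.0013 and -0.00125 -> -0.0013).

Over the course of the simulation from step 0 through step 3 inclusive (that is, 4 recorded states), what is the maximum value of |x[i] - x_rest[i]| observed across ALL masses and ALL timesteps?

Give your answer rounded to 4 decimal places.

Answer: 2.5000

Derivation:
Step 0: x=[3.0000 10.0000] v=[0.0000 0.0000]
Step 1: x=[4.5000 7.0000] v=[3.0000 -6.0000]
Step 2: x=[5.2500 5.5000] v=[1.5000 -3.0000]
Step 3: x=[4.1250 7.7500] v=[-2.2500 4.5000]
Max displacement = 2.5000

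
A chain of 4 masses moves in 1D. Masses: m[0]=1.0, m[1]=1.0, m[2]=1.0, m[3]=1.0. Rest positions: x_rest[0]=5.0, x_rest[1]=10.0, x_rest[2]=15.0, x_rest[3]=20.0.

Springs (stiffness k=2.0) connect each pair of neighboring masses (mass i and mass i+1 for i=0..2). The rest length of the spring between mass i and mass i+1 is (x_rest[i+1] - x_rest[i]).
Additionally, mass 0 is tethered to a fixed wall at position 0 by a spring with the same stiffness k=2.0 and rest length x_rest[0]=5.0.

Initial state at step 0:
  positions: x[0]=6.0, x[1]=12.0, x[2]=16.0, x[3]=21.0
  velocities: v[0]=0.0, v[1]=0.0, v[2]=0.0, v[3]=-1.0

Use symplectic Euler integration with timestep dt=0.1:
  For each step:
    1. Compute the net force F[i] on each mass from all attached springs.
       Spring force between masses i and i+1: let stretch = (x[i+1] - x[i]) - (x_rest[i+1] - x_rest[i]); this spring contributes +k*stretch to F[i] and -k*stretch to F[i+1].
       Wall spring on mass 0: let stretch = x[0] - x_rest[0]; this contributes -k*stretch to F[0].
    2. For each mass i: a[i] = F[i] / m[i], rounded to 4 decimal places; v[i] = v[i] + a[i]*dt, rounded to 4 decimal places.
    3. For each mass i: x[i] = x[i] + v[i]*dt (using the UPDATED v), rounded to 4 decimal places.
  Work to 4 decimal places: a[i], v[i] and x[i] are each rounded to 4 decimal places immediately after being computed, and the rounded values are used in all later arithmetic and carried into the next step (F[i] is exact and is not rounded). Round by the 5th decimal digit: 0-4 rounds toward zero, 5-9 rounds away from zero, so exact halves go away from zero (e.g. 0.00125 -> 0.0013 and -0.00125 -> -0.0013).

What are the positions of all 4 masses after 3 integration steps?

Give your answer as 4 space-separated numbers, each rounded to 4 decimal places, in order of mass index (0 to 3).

Step 0: x=[6.0000 12.0000 16.0000 21.0000] v=[0.0000 0.0000 0.0000 -1.0000]
Step 1: x=[6.0000 11.9600 16.0200 20.9000] v=[0.0000 -0.4000 0.2000 -1.0000]
Step 2: x=[5.9992 11.8820 16.0564 20.8024] v=[-0.0080 -0.7800 0.3640 -0.9760]
Step 3: x=[5.9961 11.7698 16.1042 20.7099] v=[-0.0313 -1.1217 0.4783 -0.9252]

Answer: 5.9961 11.7698 16.1042 20.7099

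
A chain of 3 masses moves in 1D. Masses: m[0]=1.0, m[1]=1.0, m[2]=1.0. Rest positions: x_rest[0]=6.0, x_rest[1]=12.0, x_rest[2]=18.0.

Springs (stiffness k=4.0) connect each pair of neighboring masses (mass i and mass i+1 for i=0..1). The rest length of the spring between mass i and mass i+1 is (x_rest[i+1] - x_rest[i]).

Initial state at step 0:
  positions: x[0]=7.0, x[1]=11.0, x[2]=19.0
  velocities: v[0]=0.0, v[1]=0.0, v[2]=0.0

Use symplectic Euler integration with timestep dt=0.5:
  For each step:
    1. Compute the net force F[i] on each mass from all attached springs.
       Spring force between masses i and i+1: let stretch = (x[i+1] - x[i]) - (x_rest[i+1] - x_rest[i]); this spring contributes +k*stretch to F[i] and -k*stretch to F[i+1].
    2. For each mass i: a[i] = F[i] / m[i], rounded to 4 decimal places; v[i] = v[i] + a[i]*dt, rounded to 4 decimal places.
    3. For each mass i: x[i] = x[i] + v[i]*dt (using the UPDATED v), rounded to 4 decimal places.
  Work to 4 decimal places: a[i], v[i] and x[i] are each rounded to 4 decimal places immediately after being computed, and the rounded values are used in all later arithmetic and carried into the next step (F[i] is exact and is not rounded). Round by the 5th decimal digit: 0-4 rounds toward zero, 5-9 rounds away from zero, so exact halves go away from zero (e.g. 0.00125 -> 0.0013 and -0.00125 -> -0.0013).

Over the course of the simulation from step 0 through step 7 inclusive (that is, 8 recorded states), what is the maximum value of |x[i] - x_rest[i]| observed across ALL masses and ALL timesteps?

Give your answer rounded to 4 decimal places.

Answer: 3.0000

Derivation:
Step 0: x=[7.0000 11.0000 19.0000] v=[0.0000 0.0000 0.0000]
Step 1: x=[5.0000 15.0000 17.0000] v=[-4.0000 8.0000 -4.0000]
Step 2: x=[7.0000 11.0000 19.0000] v=[4.0000 -8.0000 4.0000]
Step 3: x=[7.0000 11.0000 19.0000] v=[0.0000 0.0000 0.0000]
Step 4: x=[5.0000 15.0000 17.0000] v=[-4.0000 8.0000 -4.0000]
Step 5: x=[7.0000 11.0000 19.0000] v=[4.0000 -8.0000 4.0000]
Step 6: x=[7.0000 11.0000 19.0000] v=[0.0000 0.0000 0.0000]
Step 7: x=[5.0000 15.0000 17.0000] v=[-4.0000 8.0000 -4.0000]
Max displacement = 3.0000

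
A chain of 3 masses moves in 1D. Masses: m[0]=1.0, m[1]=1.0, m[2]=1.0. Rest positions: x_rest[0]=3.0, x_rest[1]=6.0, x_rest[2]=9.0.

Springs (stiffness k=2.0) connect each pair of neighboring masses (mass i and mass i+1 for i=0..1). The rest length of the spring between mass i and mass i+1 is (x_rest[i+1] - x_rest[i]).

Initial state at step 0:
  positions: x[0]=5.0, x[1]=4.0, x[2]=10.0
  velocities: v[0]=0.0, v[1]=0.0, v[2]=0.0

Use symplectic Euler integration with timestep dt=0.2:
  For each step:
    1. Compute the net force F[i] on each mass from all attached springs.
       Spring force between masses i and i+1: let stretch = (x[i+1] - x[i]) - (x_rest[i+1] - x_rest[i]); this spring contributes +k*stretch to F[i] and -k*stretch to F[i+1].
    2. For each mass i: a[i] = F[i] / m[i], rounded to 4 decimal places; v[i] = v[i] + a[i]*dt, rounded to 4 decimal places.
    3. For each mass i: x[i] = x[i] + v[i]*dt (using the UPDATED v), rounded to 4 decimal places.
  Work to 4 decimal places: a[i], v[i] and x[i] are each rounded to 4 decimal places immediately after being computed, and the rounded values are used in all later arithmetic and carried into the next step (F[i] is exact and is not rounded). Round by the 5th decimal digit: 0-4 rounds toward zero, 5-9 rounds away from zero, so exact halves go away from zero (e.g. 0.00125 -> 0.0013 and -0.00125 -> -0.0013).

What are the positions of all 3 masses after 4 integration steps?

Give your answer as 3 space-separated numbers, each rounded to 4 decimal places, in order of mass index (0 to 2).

Answer: 2.7452 7.8021 8.4527

Derivation:
Step 0: x=[5.0000 4.0000 10.0000] v=[0.0000 0.0000 0.0000]
Step 1: x=[4.6800 4.5600 9.7600] v=[-1.6000 2.8000 -1.2000]
Step 2: x=[4.1104 5.5456 9.3440] v=[-2.8480 4.9280 -2.0800]
Step 3: x=[3.4156 6.7203 8.8641] v=[-3.4739 5.8733 -2.3994]
Step 4: x=[2.7452 7.8021 8.4527] v=[-3.3520 5.4089 -2.0569]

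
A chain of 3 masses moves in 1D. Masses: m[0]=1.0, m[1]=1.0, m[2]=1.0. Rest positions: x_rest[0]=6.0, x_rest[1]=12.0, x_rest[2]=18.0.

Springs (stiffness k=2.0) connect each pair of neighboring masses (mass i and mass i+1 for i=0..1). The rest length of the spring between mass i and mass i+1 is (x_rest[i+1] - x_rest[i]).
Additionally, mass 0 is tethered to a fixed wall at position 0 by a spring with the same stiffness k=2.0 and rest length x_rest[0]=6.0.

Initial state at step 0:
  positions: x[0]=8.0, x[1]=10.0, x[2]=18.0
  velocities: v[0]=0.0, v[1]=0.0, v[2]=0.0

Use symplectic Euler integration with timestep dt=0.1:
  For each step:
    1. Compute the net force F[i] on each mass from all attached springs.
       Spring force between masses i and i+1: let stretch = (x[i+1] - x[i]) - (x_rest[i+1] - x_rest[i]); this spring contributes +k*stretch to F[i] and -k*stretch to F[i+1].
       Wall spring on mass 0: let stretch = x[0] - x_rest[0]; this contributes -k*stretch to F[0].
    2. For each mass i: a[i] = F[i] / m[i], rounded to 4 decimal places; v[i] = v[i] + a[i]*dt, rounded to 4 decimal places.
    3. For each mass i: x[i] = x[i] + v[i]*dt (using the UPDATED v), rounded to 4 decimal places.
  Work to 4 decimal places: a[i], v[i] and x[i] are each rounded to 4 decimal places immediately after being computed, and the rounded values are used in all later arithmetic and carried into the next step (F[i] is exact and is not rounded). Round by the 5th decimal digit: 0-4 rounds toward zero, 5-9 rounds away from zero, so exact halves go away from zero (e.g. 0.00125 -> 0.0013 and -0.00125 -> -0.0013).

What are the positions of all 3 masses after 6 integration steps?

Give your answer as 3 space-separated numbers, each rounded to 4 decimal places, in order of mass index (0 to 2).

Step 0: x=[8.0000 10.0000 18.0000] v=[0.0000 0.0000 0.0000]
Step 1: x=[7.8800 10.1200 17.9600] v=[-1.2000 1.2000 -0.4000]
Step 2: x=[7.6472 10.3520 17.8832] v=[-2.3280 2.3200 -0.7680]
Step 3: x=[7.3156 10.6805 17.7758] v=[-3.3165 3.2853 -1.0742]
Step 4: x=[6.9049 11.0836 17.6465] v=[-4.1066 4.0314 -1.2933]
Step 5: x=[6.4397 11.5344 17.5059] v=[-4.6518 4.5082 -1.4059]
Step 6: x=[5.9476 12.0028 17.3659] v=[-4.9208 4.6836 -1.4002]

Answer: 5.9476 12.0028 17.3659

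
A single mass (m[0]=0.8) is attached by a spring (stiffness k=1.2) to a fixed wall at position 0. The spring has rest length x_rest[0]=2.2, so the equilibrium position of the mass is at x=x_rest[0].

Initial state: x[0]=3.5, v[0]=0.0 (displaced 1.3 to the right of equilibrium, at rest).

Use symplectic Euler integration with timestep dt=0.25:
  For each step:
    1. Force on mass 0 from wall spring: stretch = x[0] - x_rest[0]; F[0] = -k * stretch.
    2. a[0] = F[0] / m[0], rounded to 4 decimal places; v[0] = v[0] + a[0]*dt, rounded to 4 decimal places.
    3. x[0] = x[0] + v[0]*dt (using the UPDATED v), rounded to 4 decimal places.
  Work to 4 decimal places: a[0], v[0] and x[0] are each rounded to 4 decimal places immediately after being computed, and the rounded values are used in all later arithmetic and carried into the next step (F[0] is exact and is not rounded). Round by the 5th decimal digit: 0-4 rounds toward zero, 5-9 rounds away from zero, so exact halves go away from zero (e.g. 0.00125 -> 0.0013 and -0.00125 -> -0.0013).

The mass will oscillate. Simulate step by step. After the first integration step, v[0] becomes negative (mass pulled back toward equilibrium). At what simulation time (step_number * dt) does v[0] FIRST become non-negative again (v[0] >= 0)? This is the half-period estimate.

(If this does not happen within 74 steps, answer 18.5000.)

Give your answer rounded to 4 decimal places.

Step 0: x=[3.5000] v=[0.0000]
Step 1: x=[3.3781] v=[-0.4875]
Step 2: x=[3.1458] v=[-0.9293]
Step 3: x=[2.8248] v=[-1.2840]
Step 4: x=[2.4452] v=[-1.5183]
Step 5: x=[2.0426] v=[-1.6103]
Step 6: x=[1.6548] v=[-1.5513]
Step 7: x=[1.3181] v=[-1.3469]
Step 8: x=[1.0641] v=[-1.0162]
Step 9: x=[0.9166] v=[-0.5902]
Step 10: x=[0.8894] v=[-0.1089]
Step 11: x=[0.9851] v=[0.3826]
First v>=0 after going negative at step 11, time=2.7500

Answer: 2.7500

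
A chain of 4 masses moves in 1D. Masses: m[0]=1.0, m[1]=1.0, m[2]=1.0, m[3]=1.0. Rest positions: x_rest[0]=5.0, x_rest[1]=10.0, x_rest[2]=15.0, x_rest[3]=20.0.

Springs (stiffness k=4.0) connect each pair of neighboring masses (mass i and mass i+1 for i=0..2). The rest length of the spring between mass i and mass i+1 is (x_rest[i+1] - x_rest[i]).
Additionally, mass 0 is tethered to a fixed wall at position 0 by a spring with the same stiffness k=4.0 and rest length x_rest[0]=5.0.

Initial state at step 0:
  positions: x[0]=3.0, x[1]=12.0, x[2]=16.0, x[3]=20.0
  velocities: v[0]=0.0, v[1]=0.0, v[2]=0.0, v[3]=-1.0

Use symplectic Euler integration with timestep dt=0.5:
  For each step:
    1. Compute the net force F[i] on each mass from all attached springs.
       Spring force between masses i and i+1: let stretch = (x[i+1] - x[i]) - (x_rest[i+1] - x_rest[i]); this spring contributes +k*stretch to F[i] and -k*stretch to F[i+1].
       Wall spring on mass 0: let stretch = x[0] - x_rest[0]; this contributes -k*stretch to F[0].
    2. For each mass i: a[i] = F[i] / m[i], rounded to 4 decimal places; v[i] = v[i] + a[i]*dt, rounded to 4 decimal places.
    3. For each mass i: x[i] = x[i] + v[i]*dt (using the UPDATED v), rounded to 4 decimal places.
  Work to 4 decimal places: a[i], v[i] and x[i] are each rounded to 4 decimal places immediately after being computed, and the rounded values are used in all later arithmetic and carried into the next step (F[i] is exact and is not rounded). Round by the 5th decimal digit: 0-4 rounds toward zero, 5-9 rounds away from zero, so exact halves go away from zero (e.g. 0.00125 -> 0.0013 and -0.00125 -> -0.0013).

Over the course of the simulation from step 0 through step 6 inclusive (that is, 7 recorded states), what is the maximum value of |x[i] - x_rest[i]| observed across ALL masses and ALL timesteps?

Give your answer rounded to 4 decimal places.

Step 0: x=[3.0000 12.0000 16.0000 20.0000] v=[0.0000 0.0000 0.0000 -1.0000]
Step 1: x=[9.0000 7.0000 16.0000 20.5000] v=[12.0000 -10.0000 0.0000 1.0000]
Step 2: x=[4.0000 13.0000 11.5000 21.5000] v=[-10.0000 12.0000 -9.0000 2.0000]
Step 3: x=[4.0000 8.5000 18.5000 17.5000] v=[0.0000 -9.0000 14.0000 -8.0000]
Step 4: x=[4.5000 9.5000 14.5000 19.5000] v=[1.0000 2.0000 -8.0000 4.0000]
Step 5: x=[5.5000 10.5000 10.5000 21.5000] v=[2.0000 2.0000 -8.0000 4.0000]
Step 6: x=[6.0000 6.5000 17.5000 17.5000] v=[1.0000 -8.0000 14.0000 -8.0000]
Max displacement = 4.5000

Answer: 4.5000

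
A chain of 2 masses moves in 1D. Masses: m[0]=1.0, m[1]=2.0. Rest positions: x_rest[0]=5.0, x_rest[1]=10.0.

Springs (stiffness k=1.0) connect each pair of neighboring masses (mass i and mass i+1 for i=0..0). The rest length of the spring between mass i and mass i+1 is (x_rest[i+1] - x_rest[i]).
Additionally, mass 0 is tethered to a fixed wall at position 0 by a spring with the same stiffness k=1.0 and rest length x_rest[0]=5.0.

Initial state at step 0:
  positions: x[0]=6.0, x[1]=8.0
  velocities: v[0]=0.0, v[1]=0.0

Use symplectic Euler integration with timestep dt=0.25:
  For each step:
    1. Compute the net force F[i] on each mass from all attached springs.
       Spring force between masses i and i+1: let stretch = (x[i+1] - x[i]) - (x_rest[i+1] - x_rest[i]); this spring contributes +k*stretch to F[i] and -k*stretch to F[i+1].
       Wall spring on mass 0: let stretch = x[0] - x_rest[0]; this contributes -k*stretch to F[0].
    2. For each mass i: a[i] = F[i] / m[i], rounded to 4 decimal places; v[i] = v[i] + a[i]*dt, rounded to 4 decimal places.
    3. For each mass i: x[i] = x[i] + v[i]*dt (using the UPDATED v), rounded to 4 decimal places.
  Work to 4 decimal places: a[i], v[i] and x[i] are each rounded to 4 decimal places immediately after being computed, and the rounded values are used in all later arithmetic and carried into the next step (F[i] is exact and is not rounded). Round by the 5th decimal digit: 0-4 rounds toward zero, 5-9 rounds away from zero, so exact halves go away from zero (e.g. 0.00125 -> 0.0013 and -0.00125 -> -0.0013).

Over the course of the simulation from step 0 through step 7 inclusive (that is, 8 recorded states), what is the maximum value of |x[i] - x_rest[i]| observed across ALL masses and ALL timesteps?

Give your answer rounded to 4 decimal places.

Answer: 2.3212

Derivation:
Step 0: x=[6.0000 8.0000] v=[0.0000 0.0000]
Step 1: x=[5.7500 8.0938] v=[-1.0000 0.3750]
Step 2: x=[5.2871 8.2706] v=[-1.8516 0.7070]
Step 3: x=[4.6802 8.5104] v=[-2.4275 0.9591]
Step 4: x=[4.0202 8.7867] v=[-2.6400 1.1053]
Step 5: x=[3.4069 9.0703] v=[-2.4534 1.1345]
Step 6: x=[2.9346 9.3332] v=[-1.8893 1.0516]
Step 7: x=[2.6788 9.5524] v=[-1.0233 0.8768]
Max displacement = 2.3212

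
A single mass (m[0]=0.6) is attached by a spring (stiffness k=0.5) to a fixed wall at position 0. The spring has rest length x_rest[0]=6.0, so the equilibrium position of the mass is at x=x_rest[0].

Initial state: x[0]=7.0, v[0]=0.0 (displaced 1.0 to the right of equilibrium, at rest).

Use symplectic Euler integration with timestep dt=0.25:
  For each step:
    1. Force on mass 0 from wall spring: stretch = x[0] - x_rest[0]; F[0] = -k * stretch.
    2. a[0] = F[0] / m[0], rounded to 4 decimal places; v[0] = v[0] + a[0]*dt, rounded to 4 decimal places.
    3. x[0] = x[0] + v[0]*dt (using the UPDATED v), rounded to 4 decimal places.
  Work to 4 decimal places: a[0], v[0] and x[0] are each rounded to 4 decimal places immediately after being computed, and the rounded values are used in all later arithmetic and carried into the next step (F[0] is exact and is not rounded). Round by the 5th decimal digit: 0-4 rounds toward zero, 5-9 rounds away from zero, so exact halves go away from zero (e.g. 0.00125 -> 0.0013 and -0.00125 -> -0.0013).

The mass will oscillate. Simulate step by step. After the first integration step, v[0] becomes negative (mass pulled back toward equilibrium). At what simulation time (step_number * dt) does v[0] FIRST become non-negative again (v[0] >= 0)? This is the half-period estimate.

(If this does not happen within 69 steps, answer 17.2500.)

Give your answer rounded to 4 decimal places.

Step 0: x=[7.0000] v=[0.0000]
Step 1: x=[6.9479] v=[-0.2083]
Step 2: x=[6.8465] v=[-0.4058]
Step 3: x=[6.7010] v=[-0.5822]
Step 4: x=[6.5189] v=[-0.7283]
Step 5: x=[6.3098] v=[-0.8364]
Step 6: x=[6.0846] v=[-0.9010]
Step 7: x=[5.8550] v=[-0.9186]
Step 8: x=[5.6329] v=[-0.8884]
Step 9: x=[5.4299] v=[-0.8119]
Step 10: x=[5.2566] v=[-0.6931]
Step 11: x=[5.1221] v=[-0.5382]
Step 12: x=[5.0333] v=[-0.3553]
Step 13: x=[4.9948] v=[-0.1539]
Step 14: x=[5.0087] v=[0.0555]
First v>=0 after going negative at step 14, time=3.5000

Answer: 3.5000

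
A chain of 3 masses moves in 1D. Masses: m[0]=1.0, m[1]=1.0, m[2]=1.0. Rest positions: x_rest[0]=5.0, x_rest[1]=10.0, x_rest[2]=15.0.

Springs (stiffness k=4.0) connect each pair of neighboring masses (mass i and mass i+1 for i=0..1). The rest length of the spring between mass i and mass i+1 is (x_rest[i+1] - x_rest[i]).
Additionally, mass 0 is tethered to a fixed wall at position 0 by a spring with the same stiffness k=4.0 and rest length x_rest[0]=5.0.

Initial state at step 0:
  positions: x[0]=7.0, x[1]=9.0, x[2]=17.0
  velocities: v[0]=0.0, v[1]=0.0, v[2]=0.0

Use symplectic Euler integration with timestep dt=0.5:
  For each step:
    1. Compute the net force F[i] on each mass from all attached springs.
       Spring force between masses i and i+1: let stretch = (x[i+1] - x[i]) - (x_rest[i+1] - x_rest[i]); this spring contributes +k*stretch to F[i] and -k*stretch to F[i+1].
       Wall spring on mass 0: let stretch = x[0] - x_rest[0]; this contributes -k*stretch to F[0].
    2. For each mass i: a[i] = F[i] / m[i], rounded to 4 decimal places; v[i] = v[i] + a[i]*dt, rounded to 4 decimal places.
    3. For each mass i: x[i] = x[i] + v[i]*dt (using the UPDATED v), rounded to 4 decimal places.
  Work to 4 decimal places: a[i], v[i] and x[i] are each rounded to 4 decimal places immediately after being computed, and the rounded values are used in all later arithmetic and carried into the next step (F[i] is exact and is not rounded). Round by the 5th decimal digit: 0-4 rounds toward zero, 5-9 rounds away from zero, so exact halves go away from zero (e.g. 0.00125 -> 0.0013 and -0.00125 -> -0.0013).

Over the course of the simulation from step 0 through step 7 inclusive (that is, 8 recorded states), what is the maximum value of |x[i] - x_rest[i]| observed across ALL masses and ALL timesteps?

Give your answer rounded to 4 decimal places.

Step 0: x=[7.0000 9.0000 17.0000] v=[0.0000 0.0000 0.0000]
Step 1: x=[2.0000 15.0000 14.0000] v=[-10.0000 12.0000 -6.0000]
Step 2: x=[8.0000 7.0000 17.0000] v=[12.0000 -16.0000 6.0000]
Step 3: x=[5.0000 10.0000 15.0000] v=[-6.0000 6.0000 -4.0000]
Step 4: x=[2.0000 13.0000 13.0000] v=[-6.0000 6.0000 -4.0000]
Step 5: x=[8.0000 5.0000 16.0000] v=[12.0000 -16.0000 6.0000]
Step 6: x=[3.0000 11.0000 13.0000] v=[-10.0000 12.0000 -6.0000]
Step 7: x=[3.0000 11.0000 13.0000] v=[0.0000 0.0000 0.0000]
Max displacement = 5.0000

Answer: 5.0000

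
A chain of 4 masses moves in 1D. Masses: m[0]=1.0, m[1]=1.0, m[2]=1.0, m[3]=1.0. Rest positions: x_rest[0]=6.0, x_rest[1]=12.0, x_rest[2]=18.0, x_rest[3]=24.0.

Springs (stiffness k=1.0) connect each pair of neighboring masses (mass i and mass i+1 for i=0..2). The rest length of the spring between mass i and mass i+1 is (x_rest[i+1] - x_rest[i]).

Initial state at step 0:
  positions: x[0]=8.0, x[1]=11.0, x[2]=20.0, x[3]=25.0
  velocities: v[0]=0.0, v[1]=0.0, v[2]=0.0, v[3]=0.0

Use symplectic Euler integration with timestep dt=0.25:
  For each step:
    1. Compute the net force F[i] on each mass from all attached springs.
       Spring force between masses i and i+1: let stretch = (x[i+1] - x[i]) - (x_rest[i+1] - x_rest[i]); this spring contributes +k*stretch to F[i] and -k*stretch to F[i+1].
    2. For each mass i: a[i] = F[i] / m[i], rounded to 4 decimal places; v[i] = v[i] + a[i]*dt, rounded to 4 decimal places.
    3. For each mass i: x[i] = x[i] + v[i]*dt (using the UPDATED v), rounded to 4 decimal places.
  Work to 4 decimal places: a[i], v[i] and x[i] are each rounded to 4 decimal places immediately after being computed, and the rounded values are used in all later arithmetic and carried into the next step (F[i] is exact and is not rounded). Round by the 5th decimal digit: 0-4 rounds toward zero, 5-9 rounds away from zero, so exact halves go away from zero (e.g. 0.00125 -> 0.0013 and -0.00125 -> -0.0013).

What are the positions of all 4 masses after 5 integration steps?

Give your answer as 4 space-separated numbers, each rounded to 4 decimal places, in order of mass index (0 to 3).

Step 0: x=[8.0000 11.0000 20.0000 25.0000] v=[0.0000 0.0000 0.0000 0.0000]
Step 1: x=[7.8125 11.3750 19.7500 25.0625] v=[-0.7500 1.5000 -1.0000 0.2500]
Step 2: x=[7.4727 12.0508 19.3086 25.1680] v=[-1.3594 2.7031 -1.7656 0.4219]
Step 3: x=[7.0440 12.8941 18.7798 25.2823] v=[-1.7149 3.3730 -2.1152 0.4571]
Step 4: x=[6.6059 13.7396 18.2896 25.3652] v=[-1.7524 3.3819 -1.9610 0.3315]
Step 5: x=[6.2387 14.4236 17.9572 25.3809] v=[-1.4690 2.7360 -1.3296 0.0626]

Answer: 6.2387 14.4236 17.9572 25.3809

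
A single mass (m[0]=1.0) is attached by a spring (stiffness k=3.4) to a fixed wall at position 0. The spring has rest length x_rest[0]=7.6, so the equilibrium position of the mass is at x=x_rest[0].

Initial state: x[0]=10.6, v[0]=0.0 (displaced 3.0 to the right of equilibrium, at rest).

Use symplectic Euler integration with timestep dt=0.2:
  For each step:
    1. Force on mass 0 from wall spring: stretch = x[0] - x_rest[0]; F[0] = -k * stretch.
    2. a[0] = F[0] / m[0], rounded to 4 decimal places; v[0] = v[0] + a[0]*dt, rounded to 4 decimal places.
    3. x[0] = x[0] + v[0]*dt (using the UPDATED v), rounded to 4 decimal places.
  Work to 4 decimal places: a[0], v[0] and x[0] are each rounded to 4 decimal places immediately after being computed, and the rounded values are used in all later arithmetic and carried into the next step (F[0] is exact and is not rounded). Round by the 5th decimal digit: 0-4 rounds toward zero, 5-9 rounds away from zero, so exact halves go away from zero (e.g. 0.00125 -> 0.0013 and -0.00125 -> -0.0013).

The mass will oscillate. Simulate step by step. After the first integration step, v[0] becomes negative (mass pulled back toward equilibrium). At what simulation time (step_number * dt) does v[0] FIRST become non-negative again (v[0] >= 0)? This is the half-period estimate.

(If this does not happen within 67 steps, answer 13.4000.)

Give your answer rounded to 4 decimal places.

Answer: 1.8000

Derivation:
Step 0: x=[10.6000] v=[0.0000]
Step 1: x=[10.1920] v=[-2.0400]
Step 2: x=[9.4315] v=[-3.8026]
Step 3: x=[8.4219] v=[-5.0480]
Step 4: x=[7.3005] v=[-5.6069]
Step 5: x=[6.2199] v=[-5.4032]
Step 6: x=[5.3270] v=[-4.4647]
Step 7: x=[4.7432] v=[-2.9191]
Step 8: x=[4.5479] v=[-0.9765]
Step 9: x=[4.7677] v=[1.0989]
First v>=0 after going negative at step 9, time=1.8000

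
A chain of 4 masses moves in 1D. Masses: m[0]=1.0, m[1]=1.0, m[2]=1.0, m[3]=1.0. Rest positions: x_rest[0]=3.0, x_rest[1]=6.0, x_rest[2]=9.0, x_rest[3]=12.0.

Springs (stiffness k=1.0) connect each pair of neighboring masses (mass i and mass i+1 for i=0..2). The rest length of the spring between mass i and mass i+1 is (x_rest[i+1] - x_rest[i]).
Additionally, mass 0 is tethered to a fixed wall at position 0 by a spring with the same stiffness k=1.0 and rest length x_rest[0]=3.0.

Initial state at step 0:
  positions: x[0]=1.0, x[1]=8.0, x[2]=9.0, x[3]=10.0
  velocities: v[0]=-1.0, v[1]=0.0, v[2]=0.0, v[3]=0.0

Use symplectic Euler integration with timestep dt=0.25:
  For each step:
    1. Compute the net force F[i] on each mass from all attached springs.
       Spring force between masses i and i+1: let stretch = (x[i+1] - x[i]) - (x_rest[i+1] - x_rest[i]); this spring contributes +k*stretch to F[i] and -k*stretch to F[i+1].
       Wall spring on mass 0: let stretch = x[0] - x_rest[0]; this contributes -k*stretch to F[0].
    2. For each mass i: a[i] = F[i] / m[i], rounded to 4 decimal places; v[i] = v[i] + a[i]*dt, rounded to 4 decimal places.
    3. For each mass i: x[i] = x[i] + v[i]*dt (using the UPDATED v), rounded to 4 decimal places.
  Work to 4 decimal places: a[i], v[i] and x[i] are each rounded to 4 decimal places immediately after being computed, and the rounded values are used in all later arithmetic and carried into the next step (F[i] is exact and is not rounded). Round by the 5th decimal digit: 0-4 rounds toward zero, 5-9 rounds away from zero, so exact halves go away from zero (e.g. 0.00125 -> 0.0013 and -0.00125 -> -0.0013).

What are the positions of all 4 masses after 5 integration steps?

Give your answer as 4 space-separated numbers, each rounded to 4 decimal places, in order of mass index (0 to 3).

Answer: 3.7901 4.2283 8.5851 11.5910

Derivation:
Step 0: x=[1.0000 8.0000 9.0000 10.0000] v=[-1.0000 0.0000 0.0000 0.0000]
Step 1: x=[1.1250 7.6250 9.0000 10.1250] v=[0.5000 -1.5000 0.0000 0.5000]
Step 2: x=[1.5860 6.9297 8.9844 10.3672] v=[1.8438 -2.7813 -0.0625 0.9688]
Step 3: x=[2.2818 6.0288 8.9268 10.7105] v=[2.7832 -3.6036 -0.2305 1.3731]
Step 4: x=[3.0692 5.0748 8.7995 11.1298] v=[3.1495 -3.8159 -0.5091 1.6772]
Step 5: x=[3.7901 4.2283 8.5851 11.5910] v=[2.8836 -3.3861 -0.8577 1.8446]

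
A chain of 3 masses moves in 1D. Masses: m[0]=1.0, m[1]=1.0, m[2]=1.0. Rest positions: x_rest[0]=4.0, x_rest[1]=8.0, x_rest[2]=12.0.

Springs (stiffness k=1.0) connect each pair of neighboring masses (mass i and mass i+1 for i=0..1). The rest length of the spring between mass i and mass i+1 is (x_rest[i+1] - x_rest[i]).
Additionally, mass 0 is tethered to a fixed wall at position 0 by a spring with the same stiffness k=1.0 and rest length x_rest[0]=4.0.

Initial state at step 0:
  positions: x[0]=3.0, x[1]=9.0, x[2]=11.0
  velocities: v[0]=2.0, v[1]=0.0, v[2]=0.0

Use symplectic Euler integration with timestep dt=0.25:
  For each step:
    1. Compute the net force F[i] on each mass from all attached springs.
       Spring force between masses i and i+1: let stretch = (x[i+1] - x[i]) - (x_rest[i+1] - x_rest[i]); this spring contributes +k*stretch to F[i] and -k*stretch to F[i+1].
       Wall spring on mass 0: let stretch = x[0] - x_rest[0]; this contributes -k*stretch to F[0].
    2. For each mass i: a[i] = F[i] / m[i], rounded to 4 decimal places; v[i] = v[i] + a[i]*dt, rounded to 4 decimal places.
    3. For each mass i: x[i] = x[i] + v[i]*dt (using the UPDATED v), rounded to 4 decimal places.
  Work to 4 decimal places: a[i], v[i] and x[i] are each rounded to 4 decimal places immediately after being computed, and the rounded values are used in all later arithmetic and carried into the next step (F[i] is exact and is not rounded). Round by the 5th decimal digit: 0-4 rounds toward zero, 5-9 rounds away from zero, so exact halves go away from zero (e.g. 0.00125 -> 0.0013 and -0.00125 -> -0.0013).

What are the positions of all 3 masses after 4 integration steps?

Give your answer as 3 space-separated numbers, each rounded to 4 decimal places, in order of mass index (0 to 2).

Step 0: x=[3.0000 9.0000 11.0000] v=[2.0000 0.0000 0.0000]
Step 1: x=[3.6875 8.7500 11.1250] v=[2.7500 -1.0000 0.5000]
Step 2: x=[4.4610 8.3320 11.3516] v=[3.0938 -1.6719 0.9063]
Step 3: x=[5.1976 7.8608 11.6395] v=[2.9463 -1.8848 1.1514]
Step 4: x=[5.7758 7.4593 11.9412] v=[2.3127 -1.6059 1.2067]

Answer: 5.7758 7.4593 11.9412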